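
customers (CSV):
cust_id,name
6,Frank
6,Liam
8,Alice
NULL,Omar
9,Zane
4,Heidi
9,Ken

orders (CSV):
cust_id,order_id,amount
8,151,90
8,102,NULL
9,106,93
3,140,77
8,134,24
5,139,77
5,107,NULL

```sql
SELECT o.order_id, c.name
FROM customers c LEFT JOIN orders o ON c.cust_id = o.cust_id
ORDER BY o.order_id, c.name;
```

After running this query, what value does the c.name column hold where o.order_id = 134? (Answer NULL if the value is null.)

LEFT JOIN keeps every row from `customers`; unmatched rows get NULL for `orders`'s columns.
Matching on c.cust_id = o.cust_id. A NULL in a compared column never satisfies the condition.
- c (cust_id=6) has no partner → padded with NULL.
- c (cust_id=6) has no partner → padded with NULL.
- c (cust_id=8) pairs with 3 row(s) of o.
- c (cust_id=NULL) has no partner → padded with NULL.
- c (cust_id=9) pairs with 1 row(s) of o.
- c (cust_id=4) has no partner → padded with NULL.
- c (cust_id=9) pairs with 1 row(s) of o.

Alice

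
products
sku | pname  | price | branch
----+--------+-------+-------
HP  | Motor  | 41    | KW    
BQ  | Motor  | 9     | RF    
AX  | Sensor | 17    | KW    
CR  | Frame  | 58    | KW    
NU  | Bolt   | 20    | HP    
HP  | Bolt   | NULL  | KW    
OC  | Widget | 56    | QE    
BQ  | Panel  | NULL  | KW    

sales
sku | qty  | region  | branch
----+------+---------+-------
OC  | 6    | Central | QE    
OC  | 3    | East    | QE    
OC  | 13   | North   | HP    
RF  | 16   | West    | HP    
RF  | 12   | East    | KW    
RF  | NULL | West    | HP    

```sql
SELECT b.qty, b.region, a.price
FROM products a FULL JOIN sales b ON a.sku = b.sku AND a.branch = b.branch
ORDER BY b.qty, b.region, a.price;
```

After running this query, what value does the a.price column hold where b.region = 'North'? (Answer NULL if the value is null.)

FULL OUTER JOIN keeps every row from both sides; unmatched rows get NULL for the other side's columns.
Matching on a.sku = b.sku AND a.branch = b.branch.
- a (sku=HP, branch=KW) has no partner → padded with NULL.
- a (sku=BQ, branch=RF) has no partner → padded with NULL.
- a (sku=AX, branch=KW) has no partner → padded with NULL.
- a (sku=CR, branch=KW) has no partner → padded with NULL.
- a (sku=NU, branch=HP) has no partner → padded with NULL.
- a (sku=HP, branch=KW) has no partner → padded with NULL.
- a (sku=OC, branch=QE) pairs with 2 row(s) of b.
- a (sku=BQ, branch=KW) has no partner → padded with NULL.
- 4 row(s) from b found no a partner → padded with NULL.

NULL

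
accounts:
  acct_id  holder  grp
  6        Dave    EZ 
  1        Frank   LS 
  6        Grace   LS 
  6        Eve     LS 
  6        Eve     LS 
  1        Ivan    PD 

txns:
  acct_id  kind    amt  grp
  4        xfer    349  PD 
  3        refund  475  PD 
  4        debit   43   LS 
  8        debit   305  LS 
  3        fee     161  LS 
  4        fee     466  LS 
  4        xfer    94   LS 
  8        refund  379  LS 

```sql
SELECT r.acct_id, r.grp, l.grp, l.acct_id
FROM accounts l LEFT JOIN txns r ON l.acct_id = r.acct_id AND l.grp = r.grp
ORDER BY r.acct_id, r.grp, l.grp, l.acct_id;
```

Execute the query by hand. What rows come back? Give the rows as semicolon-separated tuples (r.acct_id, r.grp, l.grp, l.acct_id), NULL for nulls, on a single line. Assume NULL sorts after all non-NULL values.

LEFT JOIN keeps every row from `accounts`; unmatched rows get NULL for `txns`'s columns.
Matching on l.acct_id = r.acct_id AND l.grp = r.grp.
- l[0] acct_id=6, grp=EZ → no match; kept with NULLs on the r side.
- l[1] acct_id=1, grp=LS → no match; kept with NULLs on the r side.
- l[2] acct_id=6, grp=LS → no match; kept with NULLs on the r side.
- l[3] acct_id=6, grp=LS → no match; kept with NULLs on the r side.
- l[4] acct_id=6, grp=LS → no match; kept with NULLs on the r side.
- l[5] acct_id=1, grp=PD → no match; kept with NULLs on the r side.
After projecting and ordering:
r.acct_id | r.grp | l.grp | l.acct_id
NULL | NULL | EZ | 6
NULL | NULL | LS | 1
NULL | NULL | LS | 6
NULL | NULL | LS | 6
NULL | NULL | LS | 6
NULL | NULL | PD | 1

(NULL, NULL, EZ, 6); (NULL, NULL, LS, 1); (NULL, NULL, LS, 6); (NULL, NULL, LS, 6); (NULL, NULL, LS, 6); (NULL, NULL, PD, 1)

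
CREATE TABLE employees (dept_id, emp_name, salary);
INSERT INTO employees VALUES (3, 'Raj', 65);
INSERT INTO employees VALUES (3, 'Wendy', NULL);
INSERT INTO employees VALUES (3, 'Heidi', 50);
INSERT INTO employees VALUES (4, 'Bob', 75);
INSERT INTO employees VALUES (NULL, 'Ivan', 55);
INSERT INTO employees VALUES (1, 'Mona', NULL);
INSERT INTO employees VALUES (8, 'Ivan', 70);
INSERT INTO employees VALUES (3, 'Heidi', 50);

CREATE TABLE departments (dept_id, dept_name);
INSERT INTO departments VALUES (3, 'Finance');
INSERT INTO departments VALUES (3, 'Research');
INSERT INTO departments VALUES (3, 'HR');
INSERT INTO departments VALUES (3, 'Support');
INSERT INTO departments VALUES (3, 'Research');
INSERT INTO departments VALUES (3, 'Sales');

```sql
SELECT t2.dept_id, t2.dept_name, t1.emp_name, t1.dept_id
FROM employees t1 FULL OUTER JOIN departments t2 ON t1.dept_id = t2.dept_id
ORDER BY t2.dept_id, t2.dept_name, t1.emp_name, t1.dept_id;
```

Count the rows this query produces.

FULL OUTER JOIN keeps every row from both sides; unmatched rows get NULL for the other side's columns.
Matching on t1.dept_id = t2.dept_id. A NULL in a compared column never satisfies the condition.
- t1 row (dept_id=3): matches 6 t2 row(s) → 6 output row(s).
- t1 row (dept_id=3): matches 6 t2 row(s) → 6 output row(s).
- t1 row (dept_id=3): matches 6 t2 row(s) → 6 output row(s).
- t1 row (dept_id=4): no match → kept, t2 columns NULL.
- t1 row (dept_id=NULL): no match → kept, t2 columns NULL.
- t1 row (dept_id=1): no match → kept, t2 columns NULL.
- t1 row (dept_id=8): no match → kept, t2 columns NULL.
- t1 row (dept_id=3): matches 6 t2 row(s) → 6 output row(s).
Total: 24 matched + 4 padded = 28 rows.

28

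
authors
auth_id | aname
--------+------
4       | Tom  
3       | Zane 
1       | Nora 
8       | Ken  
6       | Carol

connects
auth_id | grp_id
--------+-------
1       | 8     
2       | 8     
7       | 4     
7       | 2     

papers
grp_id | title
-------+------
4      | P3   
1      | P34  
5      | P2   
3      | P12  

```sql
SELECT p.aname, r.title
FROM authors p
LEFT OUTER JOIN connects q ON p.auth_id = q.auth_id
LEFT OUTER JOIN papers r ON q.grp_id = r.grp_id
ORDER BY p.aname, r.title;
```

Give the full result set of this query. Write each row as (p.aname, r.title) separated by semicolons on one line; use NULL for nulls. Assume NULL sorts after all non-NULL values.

(Carol, NULL); (Ken, NULL); (Nora, NULL); (Tom, NULL); (Zane, NULL)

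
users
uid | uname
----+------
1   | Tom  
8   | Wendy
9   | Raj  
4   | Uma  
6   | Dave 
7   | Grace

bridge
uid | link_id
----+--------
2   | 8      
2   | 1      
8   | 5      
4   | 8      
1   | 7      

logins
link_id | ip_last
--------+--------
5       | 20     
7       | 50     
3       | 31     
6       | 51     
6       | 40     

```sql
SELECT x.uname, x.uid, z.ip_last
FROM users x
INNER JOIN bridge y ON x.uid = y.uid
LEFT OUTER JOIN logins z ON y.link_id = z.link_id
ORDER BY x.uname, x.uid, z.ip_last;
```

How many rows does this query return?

Step 1 — x INNER JOIN y on uid → 3 row(s).
Then LEFT JOIN `logins z` on link_id: each of those 3 rows is kept; rows whose y.link_id has no match in z get NULL for z's columns.
Result: 3 row(s).

3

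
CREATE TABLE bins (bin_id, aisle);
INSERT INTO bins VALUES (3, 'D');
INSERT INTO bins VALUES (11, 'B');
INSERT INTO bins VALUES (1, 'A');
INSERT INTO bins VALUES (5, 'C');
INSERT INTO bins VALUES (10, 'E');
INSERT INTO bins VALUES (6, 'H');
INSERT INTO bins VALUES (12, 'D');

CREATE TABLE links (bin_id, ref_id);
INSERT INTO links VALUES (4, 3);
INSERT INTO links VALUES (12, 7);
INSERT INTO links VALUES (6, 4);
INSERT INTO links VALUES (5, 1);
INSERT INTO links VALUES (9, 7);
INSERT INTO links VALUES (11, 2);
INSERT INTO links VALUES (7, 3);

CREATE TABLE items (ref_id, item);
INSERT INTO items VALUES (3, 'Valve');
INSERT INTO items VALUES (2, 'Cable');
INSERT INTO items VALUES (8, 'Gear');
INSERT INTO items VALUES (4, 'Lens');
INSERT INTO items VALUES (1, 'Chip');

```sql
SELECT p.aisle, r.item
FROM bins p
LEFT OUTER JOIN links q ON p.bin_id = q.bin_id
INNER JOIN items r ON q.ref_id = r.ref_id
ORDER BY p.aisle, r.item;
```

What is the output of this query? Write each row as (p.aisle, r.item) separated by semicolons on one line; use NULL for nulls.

(B, Cable); (C, Chip); (H, Lens)

Joins associate left-to-right: bins LEFT JOIN links on bin_id gives 7 intermediate row(s).
Then INNER JOIN `items r` on ref_id: keep only rows whose q.ref_id appears in r.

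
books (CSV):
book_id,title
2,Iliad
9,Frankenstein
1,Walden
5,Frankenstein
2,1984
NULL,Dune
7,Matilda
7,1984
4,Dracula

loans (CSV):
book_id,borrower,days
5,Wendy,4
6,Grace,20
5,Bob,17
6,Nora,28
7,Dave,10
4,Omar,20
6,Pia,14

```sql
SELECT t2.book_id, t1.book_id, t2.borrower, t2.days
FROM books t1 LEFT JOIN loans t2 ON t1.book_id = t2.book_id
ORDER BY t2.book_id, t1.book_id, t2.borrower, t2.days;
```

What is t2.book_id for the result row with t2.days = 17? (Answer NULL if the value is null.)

5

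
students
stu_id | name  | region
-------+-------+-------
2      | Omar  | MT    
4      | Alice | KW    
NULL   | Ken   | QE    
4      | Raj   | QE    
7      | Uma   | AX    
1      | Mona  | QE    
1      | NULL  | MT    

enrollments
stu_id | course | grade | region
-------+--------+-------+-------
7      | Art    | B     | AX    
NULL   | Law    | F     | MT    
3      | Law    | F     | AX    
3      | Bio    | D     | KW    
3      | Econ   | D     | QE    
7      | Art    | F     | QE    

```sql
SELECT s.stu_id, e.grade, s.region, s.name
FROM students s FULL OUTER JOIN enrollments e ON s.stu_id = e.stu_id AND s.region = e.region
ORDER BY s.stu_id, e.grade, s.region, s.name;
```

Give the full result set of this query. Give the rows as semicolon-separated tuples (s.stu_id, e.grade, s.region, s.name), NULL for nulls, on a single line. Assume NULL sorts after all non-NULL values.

FULL OUTER JOIN keeps every row from both sides; unmatched rows get NULL for the other side's columns.
Matching on s.stu_id = e.stu_id AND s.region = e.region. A NULL in a compared column never satisfies the condition.
- s[0] stu_id=2, region=MT → no match; kept with NULLs on the e side.
- s[1] stu_id=4, region=KW → no match; kept with NULLs on the e side.
- s[2] stu_id=NULL, region=QE → no match; kept with NULLs on the e side.
- s[3] stu_id=4, region=QE → no match; kept with NULLs on the e side.
- s[4] stu_id=7, region=AX → 1 match(es) in e → 1 row(s).
- s[5] stu_id=1, region=QE → no match; kept with NULLs on the e side.
- s[6] stu_id=1, region=MT → no match; kept with NULLs on the e side.
- 5 e row(s) had no s match → kept, s columns NULL.

(1, NULL, MT, NULL); (1, NULL, QE, Mona); (2, NULL, MT, Omar); (4, NULL, KW, Alice); (4, NULL, QE, Raj); (7, B, AX, Uma); (NULL, D, NULL, NULL); (NULL, D, NULL, NULL); (NULL, F, NULL, NULL); (NULL, F, NULL, NULL); (NULL, F, NULL, NULL); (NULL, NULL, QE, Ken)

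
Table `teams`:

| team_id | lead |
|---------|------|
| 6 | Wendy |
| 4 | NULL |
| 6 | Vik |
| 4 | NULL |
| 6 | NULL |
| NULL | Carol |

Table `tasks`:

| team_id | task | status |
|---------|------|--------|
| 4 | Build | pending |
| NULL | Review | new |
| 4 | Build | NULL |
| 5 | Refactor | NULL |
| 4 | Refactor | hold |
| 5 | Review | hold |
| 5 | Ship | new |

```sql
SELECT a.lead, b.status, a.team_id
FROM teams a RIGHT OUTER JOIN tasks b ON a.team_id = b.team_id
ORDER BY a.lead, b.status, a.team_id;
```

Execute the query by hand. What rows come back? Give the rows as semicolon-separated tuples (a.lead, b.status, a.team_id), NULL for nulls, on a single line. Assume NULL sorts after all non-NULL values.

(NULL, hold, 4); (NULL, hold, 4); (NULL, hold, NULL); (NULL, new, NULL); (NULL, new, NULL); (NULL, pending, 4); (NULL, pending, 4); (NULL, NULL, 4); (NULL, NULL, 4); (NULL, NULL, NULL)

RIGHT JOIN keeps every row from `tasks`; unmatched rows get NULL for `teams`'s columns.
Matching on a.team_id = b.team_id. A NULL in a compared column never satisfies the condition.
- a (team_id=6) has no partner in b.
- a (team_id=4) pairs with 3 row(s) of b.
- a (team_id=6) has no partner in b.
- a (team_id=4) pairs with 3 row(s) of b.
- a (team_id=6) has no partner in b.
- a (team_id=NULL) has no partner in b.
- 4 row(s) from b found no a partner → padded with NULL.
After projecting and ordering:
a.lead | b.status | a.team_id
NULL | hold | 4
NULL | hold | 4
NULL | hold | NULL
NULL | new | NULL
NULL | new | NULL
NULL | pending | 4
NULL | pending | 4
NULL | NULL | 4
NULL | NULL | 4
NULL | NULL | NULL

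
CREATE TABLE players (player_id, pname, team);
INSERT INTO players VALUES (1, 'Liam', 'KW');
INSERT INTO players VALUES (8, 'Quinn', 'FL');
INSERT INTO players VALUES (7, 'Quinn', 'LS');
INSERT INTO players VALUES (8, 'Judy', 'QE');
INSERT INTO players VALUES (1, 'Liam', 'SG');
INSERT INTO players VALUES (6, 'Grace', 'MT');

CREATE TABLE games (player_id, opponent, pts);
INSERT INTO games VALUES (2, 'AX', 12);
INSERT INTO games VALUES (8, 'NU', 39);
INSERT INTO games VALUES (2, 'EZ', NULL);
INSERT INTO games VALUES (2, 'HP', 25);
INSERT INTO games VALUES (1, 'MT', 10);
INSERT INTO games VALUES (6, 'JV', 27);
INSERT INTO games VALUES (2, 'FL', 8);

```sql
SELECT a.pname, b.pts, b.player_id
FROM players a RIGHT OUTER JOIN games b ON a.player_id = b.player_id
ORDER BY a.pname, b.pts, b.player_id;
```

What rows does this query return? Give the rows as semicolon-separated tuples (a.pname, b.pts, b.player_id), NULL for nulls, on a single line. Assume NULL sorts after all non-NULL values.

(Grace, 27, 6); (Judy, 39, 8); (Liam, 10, 1); (Liam, 10, 1); (Quinn, 39, 8); (NULL, 8, 2); (NULL, 12, 2); (NULL, 25, 2); (NULL, NULL, 2)

RIGHT JOIN keeps every row from `games`; unmatched rows get NULL for `players`'s columns.
Matching on a.player_id = b.player_id.
Matched pairs: 5; unmatched b rows kept: 4.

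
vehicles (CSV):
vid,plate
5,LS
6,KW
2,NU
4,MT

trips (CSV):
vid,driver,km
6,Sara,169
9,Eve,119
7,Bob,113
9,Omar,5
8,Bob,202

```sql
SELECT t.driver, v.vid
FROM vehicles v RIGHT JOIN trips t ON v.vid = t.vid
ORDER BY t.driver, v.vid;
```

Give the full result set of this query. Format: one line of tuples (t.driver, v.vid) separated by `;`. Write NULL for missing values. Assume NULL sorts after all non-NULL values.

RIGHT JOIN keeps every row from `trips`; unmatched rows get NULL for `vehicles`'s columns.
Matching on v.vid = t.vid.
- v row (vid=5): no match.
- v row (vid=6): matches 1 t row(s) → 1 output row(s).
- v row (vid=2): no match.
- v row (vid=4): no match.
- 4 row(s) from t found no v partner → padded with NULL.
After projecting and ordering:
t.driver | v.vid
Bob | NULL
Bob | NULL
Eve | NULL
Omar | NULL
Sara | 6

(Bob, NULL); (Bob, NULL); (Eve, NULL); (Omar, NULL); (Sara, 6)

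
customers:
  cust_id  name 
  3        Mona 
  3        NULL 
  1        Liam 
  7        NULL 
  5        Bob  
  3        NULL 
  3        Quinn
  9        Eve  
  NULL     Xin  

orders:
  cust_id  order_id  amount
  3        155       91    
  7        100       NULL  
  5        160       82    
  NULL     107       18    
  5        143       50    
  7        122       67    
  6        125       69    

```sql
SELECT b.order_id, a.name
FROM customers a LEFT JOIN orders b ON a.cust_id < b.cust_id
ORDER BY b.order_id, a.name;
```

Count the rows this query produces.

32

LEFT JOIN keeps every row from `customers`; unmatched rows get NULL for `orders`'s columns.
Matching on a.cust_id < b.cust_id. A NULL in a compared column never satisfies the condition.
- cust_id=3: 5 matching b row(s), so 5 row(s) emitted.
- cust_id=3: 5 matching b row(s), so 5 row(s) emitted.
- cust_id=1: 6 matching b row(s), so 6 row(s) emitted.
- cust_id=7: no b row matches, row kept with b columns NULL.
- cust_id=5: 3 matching b row(s), so 3 row(s) emitted.
- cust_id=3: 5 matching b row(s), so 5 row(s) emitted.
- cust_id=3: 5 matching b row(s), so 5 row(s) emitted.
- cust_id=9: no b row matches, row kept with b columns NULL.
- cust_id=NULL: no b row matches, row kept with b columns NULL.
Total: 29 matched + 3 padded = 32 rows.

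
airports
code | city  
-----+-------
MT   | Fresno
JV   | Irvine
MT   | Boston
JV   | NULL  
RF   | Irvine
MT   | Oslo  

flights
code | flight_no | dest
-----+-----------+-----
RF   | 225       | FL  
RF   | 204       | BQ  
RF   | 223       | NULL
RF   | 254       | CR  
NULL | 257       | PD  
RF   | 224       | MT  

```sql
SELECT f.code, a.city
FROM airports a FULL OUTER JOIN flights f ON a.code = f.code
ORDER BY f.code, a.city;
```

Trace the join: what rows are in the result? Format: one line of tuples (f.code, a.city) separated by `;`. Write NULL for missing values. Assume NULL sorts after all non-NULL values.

(RF, Irvine); (RF, Irvine); (RF, Irvine); (RF, Irvine); (RF, Irvine); (NULL, Boston); (NULL, Fresno); (NULL, Irvine); (NULL, Oslo); (NULL, NULL); (NULL, NULL)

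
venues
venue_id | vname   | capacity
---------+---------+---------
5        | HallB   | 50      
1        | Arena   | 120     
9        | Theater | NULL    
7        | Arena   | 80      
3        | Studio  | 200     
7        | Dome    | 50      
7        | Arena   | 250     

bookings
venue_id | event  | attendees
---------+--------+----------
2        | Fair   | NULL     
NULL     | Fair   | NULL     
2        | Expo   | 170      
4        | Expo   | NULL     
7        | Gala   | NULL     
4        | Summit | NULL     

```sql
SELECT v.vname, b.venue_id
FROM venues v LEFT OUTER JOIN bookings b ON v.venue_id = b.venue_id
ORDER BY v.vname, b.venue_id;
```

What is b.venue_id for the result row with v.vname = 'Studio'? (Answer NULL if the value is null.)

LEFT JOIN keeps every row from `venues`; unmatched rows get NULL for `bookings`'s columns.
Matching on v.venue_id = b.venue_id. A NULL in a compared column never satisfies the condition.
- venue_id=5: no b row matches, row kept with b columns NULL.
- venue_id=1: no b row matches, row kept with b columns NULL.
- venue_id=9: no b row matches, row kept with b columns NULL.
- venue_id=7: 1 matching b row(s), so 1 row(s) emitted.
- venue_id=3: no b row matches, row kept with b columns NULL.
- venue_id=7: 1 matching b row(s), so 1 row(s) emitted.
- venue_id=7: 1 matching b row(s), so 1 row(s) emitted.

NULL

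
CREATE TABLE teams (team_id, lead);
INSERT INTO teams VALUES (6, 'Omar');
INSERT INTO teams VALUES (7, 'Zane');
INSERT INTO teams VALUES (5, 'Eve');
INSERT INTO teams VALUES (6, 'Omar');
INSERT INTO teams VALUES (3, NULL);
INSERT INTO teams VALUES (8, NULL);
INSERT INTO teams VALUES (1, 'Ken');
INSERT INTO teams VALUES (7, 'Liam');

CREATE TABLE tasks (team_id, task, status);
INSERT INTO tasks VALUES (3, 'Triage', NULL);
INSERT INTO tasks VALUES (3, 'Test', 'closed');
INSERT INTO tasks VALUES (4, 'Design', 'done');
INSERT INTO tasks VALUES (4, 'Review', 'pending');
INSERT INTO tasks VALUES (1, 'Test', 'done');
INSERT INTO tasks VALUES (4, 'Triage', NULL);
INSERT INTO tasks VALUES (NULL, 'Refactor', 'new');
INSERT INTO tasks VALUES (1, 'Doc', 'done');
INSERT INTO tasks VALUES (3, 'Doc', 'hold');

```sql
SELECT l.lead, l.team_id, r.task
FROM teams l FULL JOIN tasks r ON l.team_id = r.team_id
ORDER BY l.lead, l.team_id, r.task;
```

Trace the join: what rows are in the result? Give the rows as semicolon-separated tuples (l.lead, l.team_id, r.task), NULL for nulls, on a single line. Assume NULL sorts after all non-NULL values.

FULL OUTER JOIN keeps every row from both sides; unmatched rows get NULL for the other side's columns.
Matching on l.team_id = r.team_id. A NULL in a compared column never satisfies the condition.
- team_id=6: no r row matches, row kept with r columns NULL.
- team_id=7: no r row matches, row kept with r columns NULL.
- team_id=5: no r row matches, row kept with r columns NULL.
- team_id=6: no r row matches, row kept with r columns NULL.
- team_id=3: 3 matching r row(s), so 3 row(s) emitted.
- team_id=8: no r row matches, row kept with r columns NULL.
- team_id=1: 2 matching r row(s), so 2 row(s) emitted.
- team_id=7: no r row matches, row kept with r columns NULL.
- 4 r row(s) had no l match → kept, l columns NULL.

(Eve, 5, NULL); (Ken, 1, Doc); (Ken, 1, Test); (Liam, 7, NULL); (Omar, 6, NULL); (Omar, 6, NULL); (Zane, 7, NULL); (NULL, 3, Doc); (NULL, 3, Test); (NULL, 3, Triage); (NULL, 8, NULL); (NULL, NULL, Design); (NULL, NULL, Refactor); (NULL, NULL, Review); (NULL, NULL, Triage)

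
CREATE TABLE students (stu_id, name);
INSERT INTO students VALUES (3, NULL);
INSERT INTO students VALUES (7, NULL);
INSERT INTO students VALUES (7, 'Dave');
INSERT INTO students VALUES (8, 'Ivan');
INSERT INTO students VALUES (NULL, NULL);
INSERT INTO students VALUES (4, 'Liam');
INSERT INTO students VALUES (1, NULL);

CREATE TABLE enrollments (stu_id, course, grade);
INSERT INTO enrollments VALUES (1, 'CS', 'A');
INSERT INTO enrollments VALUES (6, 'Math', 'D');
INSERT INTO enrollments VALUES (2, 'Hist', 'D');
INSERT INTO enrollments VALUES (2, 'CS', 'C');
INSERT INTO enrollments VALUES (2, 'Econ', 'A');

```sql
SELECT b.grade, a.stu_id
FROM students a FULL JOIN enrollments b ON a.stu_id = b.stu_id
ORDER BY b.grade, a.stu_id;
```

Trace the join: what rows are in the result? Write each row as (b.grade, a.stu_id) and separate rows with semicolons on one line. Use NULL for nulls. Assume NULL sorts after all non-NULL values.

(A, 1); (A, NULL); (C, NULL); (D, NULL); (D, NULL); (NULL, 3); (NULL, 4); (NULL, 7); (NULL, 7); (NULL, 8); (NULL, NULL)

FULL OUTER JOIN keeps every row from both sides; unmatched rows get NULL for the other side's columns.
Matching on a.stu_id = b.stu_id. A NULL in a compared column never satisfies the condition.
Matched pairs: 1; unmatched a rows kept: 6; unmatched b rows kept: 4.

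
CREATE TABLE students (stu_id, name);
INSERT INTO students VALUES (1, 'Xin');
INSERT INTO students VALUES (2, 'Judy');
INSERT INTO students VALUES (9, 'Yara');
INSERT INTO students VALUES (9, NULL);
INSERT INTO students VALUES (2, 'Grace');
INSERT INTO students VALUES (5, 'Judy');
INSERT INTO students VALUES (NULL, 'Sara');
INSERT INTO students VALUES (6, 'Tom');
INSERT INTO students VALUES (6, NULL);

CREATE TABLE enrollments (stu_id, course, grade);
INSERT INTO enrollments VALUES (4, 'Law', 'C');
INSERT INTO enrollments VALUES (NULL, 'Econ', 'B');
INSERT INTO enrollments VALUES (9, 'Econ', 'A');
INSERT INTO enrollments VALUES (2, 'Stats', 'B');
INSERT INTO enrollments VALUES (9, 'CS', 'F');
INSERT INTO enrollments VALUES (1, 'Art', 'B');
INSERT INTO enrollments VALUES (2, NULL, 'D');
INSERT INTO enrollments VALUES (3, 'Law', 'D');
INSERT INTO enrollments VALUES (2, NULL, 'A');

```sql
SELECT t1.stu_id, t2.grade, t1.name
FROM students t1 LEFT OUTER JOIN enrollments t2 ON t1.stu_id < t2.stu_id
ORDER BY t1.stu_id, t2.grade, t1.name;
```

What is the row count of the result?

24

LEFT JOIN keeps every row from `students`; unmatched rows get NULL for `enrollments`'s columns.
Matching on t1.stu_id < t2.stu_id. A NULL in a compared column never satisfies the condition.
- t1 row (stu_id=1): matches 7 t2 row(s) → 7 output row(s).
- t1 row (stu_id=2): matches 4 t2 row(s) → 4 output row(s).
- t1 row (stu_id=9): no match → kept, t2 columns NULL.
- t1 row (stu_id=9): no match → kept, t2 columns NULL.
- t1 row (stu_id=2): matches 4 t2 row(s) → 4 output row(s).
- t1 row (stu_id=5): matches 2 t2 row(s) → 2 output row(s).
- t1 row (stu_id=NULL): no match → kept, t2 columns NULL.
- t1 row (stu_id=6): matches 2 t2 row(s) → 2 output row(s).
- t1 row (stu_id=6): matches 2 t2 row(s) → 2 output row(s).
Total: 21 matched + 3 padded = 24 rows.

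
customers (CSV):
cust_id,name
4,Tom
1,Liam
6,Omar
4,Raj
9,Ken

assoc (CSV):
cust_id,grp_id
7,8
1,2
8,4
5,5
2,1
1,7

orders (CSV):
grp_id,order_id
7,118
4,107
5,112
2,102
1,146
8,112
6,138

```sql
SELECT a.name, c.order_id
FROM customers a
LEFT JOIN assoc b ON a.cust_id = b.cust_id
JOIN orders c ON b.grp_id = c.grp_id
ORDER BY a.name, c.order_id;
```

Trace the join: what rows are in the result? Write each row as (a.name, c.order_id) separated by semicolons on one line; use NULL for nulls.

(Liam, 102); (Liam, 118)

Evaluate left to right. First `customers a LEFT JOIN assoc b` on cust_id: 6 row(s).
Then INNER JOIN `orders c` on grp_id: keep only rows whose b.grp_id appears in c.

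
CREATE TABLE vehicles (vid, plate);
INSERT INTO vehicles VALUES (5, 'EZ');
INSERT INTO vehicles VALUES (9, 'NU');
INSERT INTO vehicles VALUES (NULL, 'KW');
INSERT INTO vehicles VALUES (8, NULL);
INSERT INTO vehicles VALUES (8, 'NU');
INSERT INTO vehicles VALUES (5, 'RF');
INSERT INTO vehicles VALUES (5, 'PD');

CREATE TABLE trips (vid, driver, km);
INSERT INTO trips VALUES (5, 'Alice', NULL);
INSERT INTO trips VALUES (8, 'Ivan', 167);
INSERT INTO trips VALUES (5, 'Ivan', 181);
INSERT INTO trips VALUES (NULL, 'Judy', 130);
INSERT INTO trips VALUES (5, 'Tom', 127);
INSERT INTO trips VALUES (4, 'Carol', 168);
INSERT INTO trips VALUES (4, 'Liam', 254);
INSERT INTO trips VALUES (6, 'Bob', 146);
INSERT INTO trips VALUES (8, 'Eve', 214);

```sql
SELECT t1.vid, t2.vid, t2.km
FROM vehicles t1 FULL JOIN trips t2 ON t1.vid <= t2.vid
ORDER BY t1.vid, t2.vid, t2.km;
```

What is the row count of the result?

FULL OUTER JOIN keeps every row from both sides; unmatched rows get NULL for the other side's columns.
Matching on t1.vid <= t2.vid. A NULL in a compared column never satisfies the condition.
- t1 row (vid=5): matches 6 t2 row(s) → 6 output row(s).
- t1 row (vid=9): no match → kept, t2 columns NULL.
- t1 row (vid=NULL): no match → kept, t2 columns NULL.
- t1 row (vid=8): matches 2 t2 row(s) → 2 output row(s).
- t1 row (vid=8): matches 2 t2 row(s) → 2 output row(s).
- t1 row (vid=5): matches 6 t2 row(s) → 6 output row(s).
- t1 row (vid=5): matches 6 t2 row(s) → 6 output row(s).
- 3 t2 row(s) had no t1 match → kept, t1 columns NULL.
Total: 22 matched + 5 padded = 27 rows.

27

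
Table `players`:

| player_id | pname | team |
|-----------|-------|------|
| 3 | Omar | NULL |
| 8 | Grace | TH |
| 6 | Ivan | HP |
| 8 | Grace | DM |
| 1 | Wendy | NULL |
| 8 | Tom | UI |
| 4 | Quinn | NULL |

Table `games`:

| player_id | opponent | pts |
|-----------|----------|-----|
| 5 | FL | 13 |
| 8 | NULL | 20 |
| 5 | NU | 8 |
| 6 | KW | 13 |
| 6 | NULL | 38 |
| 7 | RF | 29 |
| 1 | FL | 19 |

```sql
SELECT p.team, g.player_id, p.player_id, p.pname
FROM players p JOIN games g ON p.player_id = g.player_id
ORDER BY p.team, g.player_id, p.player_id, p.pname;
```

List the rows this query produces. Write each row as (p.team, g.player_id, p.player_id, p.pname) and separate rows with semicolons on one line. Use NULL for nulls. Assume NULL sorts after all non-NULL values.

(DM, 8, 8, Grace); (HP, 6, 6, Ivan); (HP, 6, 6, Ivan); (TH, 8, 8, Grace); (UI, 8, 8, Tom); (NULL, 1, 1, Wendy)

INNER JOIN keeps only pairs where the ON condition holds.
Matching on p.player_id = g.player_id.
Matched pairs: 6.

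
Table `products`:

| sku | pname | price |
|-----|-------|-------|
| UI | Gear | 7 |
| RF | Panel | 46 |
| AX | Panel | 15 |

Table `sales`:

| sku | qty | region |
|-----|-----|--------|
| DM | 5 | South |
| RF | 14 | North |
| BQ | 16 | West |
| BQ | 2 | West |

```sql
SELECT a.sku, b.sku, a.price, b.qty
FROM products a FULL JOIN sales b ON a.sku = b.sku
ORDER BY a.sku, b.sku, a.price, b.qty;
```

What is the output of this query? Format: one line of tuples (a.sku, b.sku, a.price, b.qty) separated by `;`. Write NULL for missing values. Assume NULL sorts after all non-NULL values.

FULL OUTER JOIN keeps every row from both sides; unmatched rows get NULL for the other side's columns.
Matching on a.sku = b.sku.
- sku=UI: no b row matches, row kept with b columns NULL.
- sku=RF: 1 matching b row(s), so 1 row(s) emitted.
- sku=AX: no b row matches, row kept with b columns NULL.
- plus 3 unmatched b row(s), each kept with NULL a columns.
After projecting and ordering:
a.sku | b.sku | a.price | b.qty
AX | NULL | 15 | NULL
RF | RF | 46 | 14
UI | NULL | 7 | NULL
NULL | BQ | NULL | 2
NULL | BQ | NULL | 16
NULL | DM | NULL | 5

(AX, NULL, 15, NULL); (RF, RF, 46, 14); (UI, NULL, 7, NULL); (NULL, BQ, NULL, 2); (NULL, BQ, NULL, 16); (NULL, DM, NULL, 5)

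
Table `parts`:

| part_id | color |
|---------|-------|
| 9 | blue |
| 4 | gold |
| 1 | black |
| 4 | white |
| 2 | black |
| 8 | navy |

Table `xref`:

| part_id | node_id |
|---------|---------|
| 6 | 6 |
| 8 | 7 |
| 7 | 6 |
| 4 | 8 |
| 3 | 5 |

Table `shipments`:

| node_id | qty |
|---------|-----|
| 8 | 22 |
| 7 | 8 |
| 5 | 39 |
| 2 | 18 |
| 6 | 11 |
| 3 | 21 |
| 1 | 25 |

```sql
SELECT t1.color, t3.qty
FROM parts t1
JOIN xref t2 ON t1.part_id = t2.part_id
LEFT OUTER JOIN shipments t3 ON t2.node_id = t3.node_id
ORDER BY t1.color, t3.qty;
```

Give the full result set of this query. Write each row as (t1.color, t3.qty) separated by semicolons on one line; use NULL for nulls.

Joins associate left-to-right: parts INNER JOIN xref on part_id gives 3 intermediate row(s).
Then LEFT JOIN `shipments t3` on node_id: each of those 3 rows is kept; rows whose t2.node_id has no match in t3 get NULL for t3's columns.

(gold, 22); (navy, 8); (white, 22)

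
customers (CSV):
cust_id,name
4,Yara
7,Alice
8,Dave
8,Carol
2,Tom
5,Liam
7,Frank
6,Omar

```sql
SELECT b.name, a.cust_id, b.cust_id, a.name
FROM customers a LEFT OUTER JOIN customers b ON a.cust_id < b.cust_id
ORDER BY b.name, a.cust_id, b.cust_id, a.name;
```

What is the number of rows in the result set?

28

LEFT JOIN keeps every row from `customers a`; unmatched rows get NULL for `customers b`'s columns.
Matching on a.cust_id < b.cust_id.
- a (cust_id=4) pairs with 6 row(s) of b.
- a (cust_id=7) pairs with 2 row(s) of b.
- a (cust_id=8) has no partner → padded with NULL.
- a (cust_id=8) has no partner → padded with NULL.
- a (cust_id=2) pairs with 7 row(s) of b.
- a (cust_id=5) pairs with 5 row(s) of b.
- a (cust_id=7) pairs with 2 row(s) of b.
- a (cust_id=6) pairs with 4 row(s) of b.
Total: 26 matched + 2 padded = 28 rows.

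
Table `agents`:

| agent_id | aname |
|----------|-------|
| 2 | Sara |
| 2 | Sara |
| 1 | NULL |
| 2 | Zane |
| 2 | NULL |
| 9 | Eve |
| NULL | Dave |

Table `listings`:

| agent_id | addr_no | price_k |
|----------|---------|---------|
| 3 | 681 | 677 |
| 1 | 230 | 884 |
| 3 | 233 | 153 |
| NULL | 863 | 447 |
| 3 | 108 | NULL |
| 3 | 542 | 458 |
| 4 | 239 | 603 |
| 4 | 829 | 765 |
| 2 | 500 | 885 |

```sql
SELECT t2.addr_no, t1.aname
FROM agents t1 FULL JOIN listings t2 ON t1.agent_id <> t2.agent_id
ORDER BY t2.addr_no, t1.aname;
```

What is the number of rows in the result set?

45

FULL OUTER JOIN keeps every row from both sides; unmatched rows get NULL for the other side's columns.
Matching on t1.agent_id <> t2.agent_id. A NULL in a compared column never satisfies the condition.
- agent_id=2: 7 matching t2 row(s), so 7 row(s) emitted.
- agent_id=2: 7 matching t2 row(s), so 7 row(s) emitted.
- agent_id=1: 7 matching t2 row(s), so 7 row(s) emitted.
- agent_id=2: 7 matching t2 row(s), so 7 row(s) emitted.
- agent_id=2: 7 matching t2 row(s), so 7 row(s) emitted.
- agent_id=9: 8 matching t2 row(s), so 8 row(s) emitted.
- agent_id=NULL: no t2 row matches, row kept with t2 columns NULL.
- 1 row(s) from t2 found no t1 partner → padded with NULL.
Total: 43 matched + 2 padded = 45 rows.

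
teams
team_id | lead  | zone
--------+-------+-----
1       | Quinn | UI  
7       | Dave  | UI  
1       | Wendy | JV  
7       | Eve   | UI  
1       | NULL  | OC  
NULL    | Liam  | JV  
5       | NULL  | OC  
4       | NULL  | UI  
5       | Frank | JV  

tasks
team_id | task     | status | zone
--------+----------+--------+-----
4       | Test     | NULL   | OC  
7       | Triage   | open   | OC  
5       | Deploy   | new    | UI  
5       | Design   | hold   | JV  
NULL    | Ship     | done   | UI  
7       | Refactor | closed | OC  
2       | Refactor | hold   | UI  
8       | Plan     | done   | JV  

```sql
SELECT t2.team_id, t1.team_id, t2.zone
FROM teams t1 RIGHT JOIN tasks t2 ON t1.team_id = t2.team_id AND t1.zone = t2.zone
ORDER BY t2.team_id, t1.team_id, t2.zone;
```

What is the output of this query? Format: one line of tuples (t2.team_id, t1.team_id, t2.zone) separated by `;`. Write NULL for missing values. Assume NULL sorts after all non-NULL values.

(2, NULL, UI); (4, NULL, OC); (5, 5, JV); (5, NULL, UI); (7, NULL, OC); (7, NULL, OC); (8, NULL, JV); (NULL, NULL, UI)

RIGHT JOIN keeps every row from `tasks`; unmatched rows get NULL for `teams`'s columns.
Matching on t1.team_id = t2.team_id AND t1.zone = t2.zone. A NULL in a compared column never satisfies the condition.
Matched pairs: 1; unmatched t2 rows kept: 7.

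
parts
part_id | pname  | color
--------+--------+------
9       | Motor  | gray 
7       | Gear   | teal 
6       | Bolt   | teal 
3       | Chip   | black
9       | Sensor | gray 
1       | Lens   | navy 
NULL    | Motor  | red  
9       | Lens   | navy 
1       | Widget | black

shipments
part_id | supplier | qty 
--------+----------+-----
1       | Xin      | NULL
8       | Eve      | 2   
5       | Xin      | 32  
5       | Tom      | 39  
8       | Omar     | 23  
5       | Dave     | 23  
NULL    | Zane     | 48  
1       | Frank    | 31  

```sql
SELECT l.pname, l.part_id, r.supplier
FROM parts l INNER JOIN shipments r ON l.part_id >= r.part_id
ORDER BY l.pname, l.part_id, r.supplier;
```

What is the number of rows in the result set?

INNER JOIN keeps only pairs where the ON condition holds.
Matching on l.part_id >= r.part_id. A NULL in a compared column never satisfies the condition.
Matched pairs: 37.
Total: 37 rows.

37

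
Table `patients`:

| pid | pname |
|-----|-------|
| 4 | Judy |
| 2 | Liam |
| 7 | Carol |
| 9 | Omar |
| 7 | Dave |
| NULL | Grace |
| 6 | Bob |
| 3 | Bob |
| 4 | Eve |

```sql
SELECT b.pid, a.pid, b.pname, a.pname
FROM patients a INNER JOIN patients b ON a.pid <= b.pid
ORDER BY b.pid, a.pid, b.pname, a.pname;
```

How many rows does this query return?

38

INNER JOIN keeps only pairs where the ON condition holds.
Matching on a.pid <= b.pid. A NULL in a compared column never satisfies the condition.
- a (pid=4) pairs with 6 row(s) of b.
- a (pid=2) pairs with 8 row(s) of b.
- a (pid=7) pairs with 3 row(s) of b.
- a (pid=9) pairs with 1 row(s) of b.
- a (pid=7) pairs with 3 row(s) of b.
- a (pid=NULL) has no partner → excluded.
- a (pid=6) pairs with 4 row(s) of b.
- a (pid=3) pairs with 7 row(s) of b.
- a (pid=4) pairs with 6 row(s) of b.
Total: 38 rows.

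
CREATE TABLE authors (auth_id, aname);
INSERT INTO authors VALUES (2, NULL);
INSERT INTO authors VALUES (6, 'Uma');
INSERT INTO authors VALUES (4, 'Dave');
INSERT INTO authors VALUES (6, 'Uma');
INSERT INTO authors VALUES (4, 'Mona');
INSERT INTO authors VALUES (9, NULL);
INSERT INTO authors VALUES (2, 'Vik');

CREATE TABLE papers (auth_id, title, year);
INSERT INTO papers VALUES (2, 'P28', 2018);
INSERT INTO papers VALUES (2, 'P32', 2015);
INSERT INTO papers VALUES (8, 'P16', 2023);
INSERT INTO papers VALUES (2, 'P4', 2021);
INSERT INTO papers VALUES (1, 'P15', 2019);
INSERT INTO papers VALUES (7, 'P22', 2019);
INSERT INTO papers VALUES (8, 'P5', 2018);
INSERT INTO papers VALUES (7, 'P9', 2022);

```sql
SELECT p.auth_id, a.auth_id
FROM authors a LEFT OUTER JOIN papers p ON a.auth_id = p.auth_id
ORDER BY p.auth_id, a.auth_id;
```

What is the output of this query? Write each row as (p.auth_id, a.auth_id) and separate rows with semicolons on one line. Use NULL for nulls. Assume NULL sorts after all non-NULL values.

LEFT JOIN keeps every row from `authors`; unmatched rows get NULL for `papers`'s columns.
Matching on a.auth_id = p.auth_id.
- a (auth_id=2) pairs with 3 row(s) of p.
- a (auth_id=6) has no partner → padded with NULL.
- a (auth_id=4) has no partner → padded with NULL.
- a (auth_id=6) has no partner → padded with NULL.
- a (auth_id=4) has no partner → padded with NULL.
- a (auth_id=9) has no partner → padded with NULL.
- a (auth_id=2) pairs with 3 row(s) of p.

(2, 2); (2, 2); (2, 2); (2, 2); (2, 2); (2, 2); (NULL, 4); (NULL, 4); (NULL, 6); (NULL, 6); (NULL, 9)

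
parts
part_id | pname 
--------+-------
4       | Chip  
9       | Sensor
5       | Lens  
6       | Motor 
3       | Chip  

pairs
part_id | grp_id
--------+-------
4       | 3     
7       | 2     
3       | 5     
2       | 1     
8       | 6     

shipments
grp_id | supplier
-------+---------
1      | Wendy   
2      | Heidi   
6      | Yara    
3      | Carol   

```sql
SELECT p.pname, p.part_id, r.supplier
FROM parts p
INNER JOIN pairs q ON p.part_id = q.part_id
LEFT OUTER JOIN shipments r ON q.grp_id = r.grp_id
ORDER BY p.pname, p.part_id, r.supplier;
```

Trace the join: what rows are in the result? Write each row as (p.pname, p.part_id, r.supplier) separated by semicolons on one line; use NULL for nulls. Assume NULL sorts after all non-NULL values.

(Chip, 3, NULL); (Chip, 4, Carol)

Step 1 — p INNER JOIN q on part_id → 2 row(s).
Then LEFT JOIN `shipments r` on grp_id: each of those 2 rows is kept; rows whose q.grp_id has no match in r get NULL for r's columns.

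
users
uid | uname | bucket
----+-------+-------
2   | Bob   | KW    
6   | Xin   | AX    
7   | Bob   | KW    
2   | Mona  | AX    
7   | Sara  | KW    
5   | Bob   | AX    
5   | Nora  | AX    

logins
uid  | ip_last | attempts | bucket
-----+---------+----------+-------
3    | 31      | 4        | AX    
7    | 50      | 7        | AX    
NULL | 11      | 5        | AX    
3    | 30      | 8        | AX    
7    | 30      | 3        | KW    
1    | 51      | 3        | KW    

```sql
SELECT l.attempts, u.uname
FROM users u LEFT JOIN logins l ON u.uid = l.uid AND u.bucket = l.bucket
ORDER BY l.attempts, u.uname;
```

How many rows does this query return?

LEFT JOIN keeps every row from `users`; unmatched rows get NULL for `logins`'s columns.
Matching on u.uid = l.uid AND u.bucket = l.bucket. A NULL in a compared column never satisfies the condition.
- u row (uid=2, bucket=KW): no match → kept, l columns NULL.
- u row (uid=6, bucket=AX): no match → kept, l columns NULL.
- u row (uid=7, bucket=KW): matches 1 l row(s) → 1 output row(s).
- u row (uid=2, bucket=AX): no match → kept, l columns NULL.
- u row (uid=7, bucket=KW): matches 1 l row(s) → 1 output row(s).
- u row (uid=5, bucket=AX): no match → kept, l columns NULL.
- u row (uid=5, bucket=AX): no match → kept, l columns NULL.
Total: 2 matched + 5 padded = 7 rows.

7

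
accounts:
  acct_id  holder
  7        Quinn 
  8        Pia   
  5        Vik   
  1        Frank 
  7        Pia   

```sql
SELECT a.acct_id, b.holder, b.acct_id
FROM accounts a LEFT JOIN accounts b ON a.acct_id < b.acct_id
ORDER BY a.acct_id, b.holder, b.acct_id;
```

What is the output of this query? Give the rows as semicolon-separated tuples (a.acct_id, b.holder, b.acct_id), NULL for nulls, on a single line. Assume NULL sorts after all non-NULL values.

LEFT JOIN keeps every row from `accounts a`; unmatched rows get NULL for `accounts b`'s columns.
Matching on a.acct_id < b.acct_id.
- a[0] acct_id=7 → 1 match(es) in b → 1 row(s).
- a[1] acct_id=8 → no match; kept with NULLs on the b side.
- a[2] acct_id=5 → 3 match(es) in b → 3 row(s).
- a[3] acct_id=1 → 4 match(es) in b → 4 row(s).
- a[4] acct_id=7 → 1 match(es) in b → 1 row(s).
After projecting and ordering:
a.acct_id | b.holder | b.acct_id
1 | Pia | 7
1 | Pia | 8
1 | Quinn | 7
1 | Vik | 5
5 | Pia | 7
5 | Pia | 8
5 | Quinn | 7
7 | Pia | 8
7 | Pia | 8
8 | NULL | NULL

(1, Pia, 7); (1, Pia, 8); (1, Quinn, 7); (1, Vik, 5); (5, Pia, 7); (5, Pia, 8); (5, Quinn, 7); (7, Pia, 8); (7, Pia, 8); (8, NULL, NULL)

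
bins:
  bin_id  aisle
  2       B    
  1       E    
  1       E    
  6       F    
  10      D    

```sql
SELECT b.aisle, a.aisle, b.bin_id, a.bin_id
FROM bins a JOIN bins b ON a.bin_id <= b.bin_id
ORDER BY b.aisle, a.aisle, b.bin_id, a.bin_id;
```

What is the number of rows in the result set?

16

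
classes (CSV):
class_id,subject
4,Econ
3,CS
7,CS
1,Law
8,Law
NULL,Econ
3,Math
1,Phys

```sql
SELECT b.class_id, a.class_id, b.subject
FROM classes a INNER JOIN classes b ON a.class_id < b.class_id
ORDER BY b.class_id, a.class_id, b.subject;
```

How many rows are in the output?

INNER JOIN keeps only pairs where the ON condition holds.
Matching on a.class_id < b.class_id. A NULL in a compared column never satisfies the condition.
- a row (class_id=4): matches 2 b row(s) → 2 output row(s).
- a row (class_id=3): matches 3 b row(s) → 3 output row(s).
- a row (class_id=7): matches 1 b row(s) → 1 output row(s).
- a row (class_id=1): matches 5 b row(s) → 5 output row(s).
- a row (class_id=8): no match → dropped.
- a row (class_id=NULL): no match → dropped.
- a row (class_id=3): matches 3 b row(s) → 3 output row(s).
- a row (class_id=1): matches 5 b row(s) → 5 output row(s).
Total: 19 rows.

19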